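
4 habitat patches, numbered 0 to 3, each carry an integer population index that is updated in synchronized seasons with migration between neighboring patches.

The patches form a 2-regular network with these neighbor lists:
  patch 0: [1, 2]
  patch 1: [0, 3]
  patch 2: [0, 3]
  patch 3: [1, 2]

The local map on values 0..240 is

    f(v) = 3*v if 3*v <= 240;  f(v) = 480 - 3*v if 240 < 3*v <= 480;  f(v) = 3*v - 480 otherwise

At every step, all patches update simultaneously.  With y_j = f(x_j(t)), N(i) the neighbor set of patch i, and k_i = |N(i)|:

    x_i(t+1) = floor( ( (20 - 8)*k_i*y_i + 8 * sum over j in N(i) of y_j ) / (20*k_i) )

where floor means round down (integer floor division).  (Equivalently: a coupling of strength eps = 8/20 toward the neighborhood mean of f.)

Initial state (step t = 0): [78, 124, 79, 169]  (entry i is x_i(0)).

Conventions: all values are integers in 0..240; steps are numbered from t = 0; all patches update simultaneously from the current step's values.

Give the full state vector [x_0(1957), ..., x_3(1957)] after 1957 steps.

Answer: [30, 30, 30, 30]
Key observation: The state at step 18, [90, 90, 90, 90], reappears at step 22: the system is in a cycle of period 4 from step 18 on.  Therefore the state at step 1957 equals the state at step 18 + ((1957 - 18) mod 4) = 21, which is [30, 30, 30, 30].

Derivation:
t=0: [78, 124, 79, 169]
t=1: [209, 117, 194, 85]
t=2: [134, 151, 135, 181]
t=3: [67, 44, 73, 58]
t=4: [190, 154, 206, 174]
t=5: [85, 37, 109, 56]
t=6: [187, 145, 170, 153]
t=7: [63, 47, 38, 27]
t=8: [164, 138, 122, 99]
t=9: [43, 78, 107, 145]
t=10: [156, 175, 130, 105]
t=11: [34, 62, 89, 126]
t=12: [141, 152, 168, 141]
t=13: [43, 37, 37, 43]
t=14: [121, 118, 118, 121]
t=15: [120, 122, 122, 120]
t=16: [117, 116, 116, 117]
t=17: [130, 130, 130, 130]
t=18: [90, 90, 90, 90]
t=19: [210, 210, 210, 210]
t=20: [150, 150, 150, 150]
t=21: [30, 30, 30, 30]
t=22: [90, 90, 90, 90]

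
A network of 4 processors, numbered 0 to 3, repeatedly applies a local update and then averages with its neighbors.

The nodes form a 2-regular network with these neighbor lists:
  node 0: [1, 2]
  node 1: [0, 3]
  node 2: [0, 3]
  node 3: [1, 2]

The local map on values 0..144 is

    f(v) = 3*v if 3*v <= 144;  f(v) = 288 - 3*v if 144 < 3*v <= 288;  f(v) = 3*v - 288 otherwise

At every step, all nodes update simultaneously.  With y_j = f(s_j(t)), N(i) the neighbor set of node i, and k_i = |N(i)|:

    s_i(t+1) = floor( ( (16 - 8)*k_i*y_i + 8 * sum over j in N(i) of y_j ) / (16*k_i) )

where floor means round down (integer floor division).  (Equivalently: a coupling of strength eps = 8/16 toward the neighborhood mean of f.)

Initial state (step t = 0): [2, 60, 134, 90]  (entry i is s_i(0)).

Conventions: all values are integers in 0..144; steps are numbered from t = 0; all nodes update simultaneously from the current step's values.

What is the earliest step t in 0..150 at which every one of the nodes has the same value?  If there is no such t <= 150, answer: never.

Simulating step by step:
t=0: [2, 60, 134, 90]  (not all equal)
t=1: [58, 60, 63, 64]  (not all equal)
t=2: [108, 106, 102, 99]  (not all equal)
t=3: [30, 26, 20, 16]  (not all equal)
t=4: [79, 73, 64, 58]  (not all equal)
t=5: [66, 75, 89, 98]  (not all equal)
t=6: [66, 55, 34, 24]  (not all equal)
t=7: [101, 102, 91, 92]  (not all equal)
t=8: [15, 15, 14, 14]  (not all equal)
t=9: [44, 44, 42, 42]  (not all equal)
t=10: [130, 130, 127, 127]  (not all equal)
t=11: [99, 99, 95, 95]  (not all equal)
t=12: [7, 7, 4, 4]  (not all equal)
t=13: [18, 18, 14, 14]  (not all equal)
t=14: [51, 51, 45, 45]  (not all equal)
t=15: [135, 135, 135, 135]  (all equal)

Answer: 15
Key observation: Synchronization is absorbing here: once all nodes are equal they stay equal, and step 15 is the first all-equal step.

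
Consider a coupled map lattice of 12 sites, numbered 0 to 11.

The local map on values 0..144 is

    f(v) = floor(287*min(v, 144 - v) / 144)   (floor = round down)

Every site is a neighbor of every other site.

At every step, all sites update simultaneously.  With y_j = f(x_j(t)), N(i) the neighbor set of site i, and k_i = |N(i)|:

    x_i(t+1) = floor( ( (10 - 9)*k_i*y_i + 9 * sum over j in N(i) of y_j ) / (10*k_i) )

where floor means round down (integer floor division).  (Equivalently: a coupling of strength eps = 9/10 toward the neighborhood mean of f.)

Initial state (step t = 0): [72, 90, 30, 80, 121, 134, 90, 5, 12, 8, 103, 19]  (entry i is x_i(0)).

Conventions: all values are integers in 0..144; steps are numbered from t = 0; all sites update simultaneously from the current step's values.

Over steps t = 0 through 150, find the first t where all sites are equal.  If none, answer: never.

Simulating step by step:
t=0: [72, 90, 30, 80, 121, 134, 90, 5, 12, 8, 103, 19]  (not all equal)
t=1: [65, 65, 64, 65, 63, 63, 65, 63, 63, 63, 64, 63]  (not all equal)
t=2: [126, 126, 126, 126, 126, 126, 126, 126, 126, 126, 126, 126]  (all equal)

Answer: 2
Key observation: Synchronization is absorbing here: once all sites are equal they stay equal, and step 2 is the first all-equal step.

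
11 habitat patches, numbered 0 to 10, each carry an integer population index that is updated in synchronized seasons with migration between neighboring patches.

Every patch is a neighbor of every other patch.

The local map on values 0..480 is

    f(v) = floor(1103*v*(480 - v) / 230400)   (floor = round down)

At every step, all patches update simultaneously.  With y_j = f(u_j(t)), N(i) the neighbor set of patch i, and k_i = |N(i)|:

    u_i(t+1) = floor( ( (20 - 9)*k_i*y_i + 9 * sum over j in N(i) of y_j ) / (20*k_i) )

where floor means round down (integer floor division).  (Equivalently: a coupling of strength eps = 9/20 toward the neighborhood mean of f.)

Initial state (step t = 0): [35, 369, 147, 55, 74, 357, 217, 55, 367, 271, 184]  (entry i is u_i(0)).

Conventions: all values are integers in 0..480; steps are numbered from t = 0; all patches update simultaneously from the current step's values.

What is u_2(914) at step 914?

Simulating step by step:
t=0: [35, 369, 147, 55, 74, 357, 217, 55, 367, 271, 184]
t=1: [131, 192, 211, 149, 165, 199, 231, 149, 193, 230, 224]
t=2: [237, 260, 264, 246, 252, 262, 266, 246, 261, 266, 265]
t=3: [274, 273, 272, 274, 274, 273, 272, 274, 273, 272, 272]
t=4: [270, 270, 270, 270, 270, 270, 270, 270, 270, 270, 270]
t=5: [271, 271, 271, 271, 271, 271, 271, 271, 271, 271, 271]
t=6: [271, 271, 271, 271, 271, 271, 271, 271, 271, 271, 271]

Answer: u_2(914) = 271
Key observation: The state at step 5, [271, 271, 271, 271, 271, 271, 271, 271, 271, 271, 271], reappears at step 6: the system is in a cycle of period 1 from step 5 on.  Therefore the state at step 914 equals the state at step 5 + ((914 - 5) mod 1) = 5, which is [271, 271, 271, 271, 271, 271, 271, 271, 271, 271, 271].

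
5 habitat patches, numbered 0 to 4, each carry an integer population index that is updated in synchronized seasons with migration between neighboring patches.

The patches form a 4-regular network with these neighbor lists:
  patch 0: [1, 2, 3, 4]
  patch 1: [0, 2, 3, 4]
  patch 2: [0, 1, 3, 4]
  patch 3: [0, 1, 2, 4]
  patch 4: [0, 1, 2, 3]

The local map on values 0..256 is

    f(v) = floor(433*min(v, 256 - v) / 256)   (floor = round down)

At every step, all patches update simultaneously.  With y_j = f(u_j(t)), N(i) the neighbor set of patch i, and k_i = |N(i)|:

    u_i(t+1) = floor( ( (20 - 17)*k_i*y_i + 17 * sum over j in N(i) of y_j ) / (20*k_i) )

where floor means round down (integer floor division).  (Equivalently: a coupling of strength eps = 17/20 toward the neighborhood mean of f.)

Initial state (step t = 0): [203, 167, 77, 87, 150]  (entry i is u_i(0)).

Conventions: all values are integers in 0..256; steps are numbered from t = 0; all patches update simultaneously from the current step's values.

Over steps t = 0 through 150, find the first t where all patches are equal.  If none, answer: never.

Simulating step by step:
t=0: [203, 167, 77, 87, 150]  (not all equal)
t=1: [142, 138, 139, 138, 136]  (not all equal)
t=2: [198, 197, 197, 197, 197]  (not all equal)
t=3: [98, 98, 98, 98, 98]  (all equal)

Answer: 3
Key observation: Synchronization is absorbing here: once all patches are equal they stay equal, and step 3 is the first all-equal step.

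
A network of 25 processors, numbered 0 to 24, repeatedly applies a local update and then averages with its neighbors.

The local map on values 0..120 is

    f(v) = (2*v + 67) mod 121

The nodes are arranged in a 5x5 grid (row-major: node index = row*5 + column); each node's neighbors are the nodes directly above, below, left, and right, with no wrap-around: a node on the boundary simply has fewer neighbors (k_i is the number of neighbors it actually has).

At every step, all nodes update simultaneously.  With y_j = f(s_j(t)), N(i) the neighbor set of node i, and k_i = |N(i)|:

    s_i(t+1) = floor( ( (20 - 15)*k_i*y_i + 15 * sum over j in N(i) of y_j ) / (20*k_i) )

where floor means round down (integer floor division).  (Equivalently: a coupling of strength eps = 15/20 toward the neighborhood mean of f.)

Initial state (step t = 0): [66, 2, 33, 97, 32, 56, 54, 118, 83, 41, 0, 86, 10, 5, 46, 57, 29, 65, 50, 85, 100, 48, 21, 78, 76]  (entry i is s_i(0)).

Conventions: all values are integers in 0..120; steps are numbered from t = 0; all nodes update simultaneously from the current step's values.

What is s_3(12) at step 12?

Simulating step by step:
t=0: [66, 2, 33, 97, 32, 56, 54, 118, 83, 41, 0, 86, 10, 5, 46, 57, 29, 65, 50, 85, 100, 48, 21, 78, 76]
t=1: [67, 53, 40, 38, 20, 64, 71, 64, 62, 47, 75, 69, 84, 72, 64, 39, 56, 65, 81, 74, 44, 45, 82, 88, 106]
t=2: [67, 61, 43, 56, 50, 84, 75, 74, 59, 72, 69, 87, 89, 91, 74, 53, 55, 92, 75, 78, 31, 59, 55, 64, 44]
t=3: [88, 69, 63, 50, 67, 93, 98, 60, 62, 73, 92, 74, 43, 49, 73, 50, 59, 41, 60, 81, 45, 46, 50, 65, 74]
t=4: [35, 44, 67, 67, 71, 10, 53, 53, 64, 83, 40, 47, 51, 59, 84, 38, 54, 46, 64, 90, 40, 46, 47, 70, 92]
t=5: [49, 45, 61, 80, 94, 45, 52, 60, 76, 97, 43, 43, 48, 74, 73, 32, 39, 50, 54, 50, 29, 39, 50, 52, 36]
t=6: [38, 49, 69, 71, 50, 40, 44, 64, 77, 55, 27, 35, 55, 77, 62, 17, 27, 42, 57, 52, 13, 24, 41, 42, 40]
t=7: [31, 46, 72, 79, 65, 20, 38, 69, 84, 68, 35, 20, 55, 78, 69, 48, 49, 34, 54, 51, 104, 59, 50, 36, 36]
t=8: [56, 39, 79, 96, 88, 38, 68, 73, 98, 89, 68, 52, 71, 83, 79, 33, 53, 41, 47, 51, 48, 46, 35, 34, 29]
t=9: [31, 67, 59, 35, 7, 61, 55, 78, 47, 32, 41, 69, 74, 75, 66, 47, 37, 43, 47, 49, 29, 37, 24, 18, 24]
t=10: [57, 52, 65, 50, 30, 40, 76, 73, 52, 52, 55, 58, 82, 71, 57, 23, 38, 58, 61, 69, 23, 39, 67, 93, 83]
t=11: [43, 71, 66, 44, 37, 60, 67, 85, 64, 41, 64, 69, 84, 76, 70, 76, 54, 68, 62, 81, 79, 59, 44, 67, 63]
t=12: [65, 69, 79, 51, 28, 63, 86, 93, 70, 52, 80, 81, 99, 89, 80, 82, 75, 71, 86, 84, 86, 64, 65, 64, 88]

Answer: s_3(12) = 51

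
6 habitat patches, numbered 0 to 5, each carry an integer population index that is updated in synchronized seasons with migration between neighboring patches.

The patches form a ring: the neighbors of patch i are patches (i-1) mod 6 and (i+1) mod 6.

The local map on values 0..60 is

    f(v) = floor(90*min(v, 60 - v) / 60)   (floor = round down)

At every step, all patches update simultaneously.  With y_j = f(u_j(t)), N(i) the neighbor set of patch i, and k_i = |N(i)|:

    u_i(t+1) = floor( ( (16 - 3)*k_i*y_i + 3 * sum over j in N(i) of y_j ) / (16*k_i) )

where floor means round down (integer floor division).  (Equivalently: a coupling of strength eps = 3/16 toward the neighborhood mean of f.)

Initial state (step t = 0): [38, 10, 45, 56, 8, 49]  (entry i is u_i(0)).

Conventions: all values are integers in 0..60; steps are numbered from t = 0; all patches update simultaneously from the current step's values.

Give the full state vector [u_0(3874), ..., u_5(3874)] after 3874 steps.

Simulating step by step:
t=0: [38, 10, 45, 56, 8, 49]
t=1: [29, 17, 19, 8, 11, 17]
t=2: [39, 26, 26, 13, 16, 25]
t=3: [32, 38, 37, 21, 24, 35]
t=4: [40, 33, 33, 31, 35, 37]
t=5: [31, 39, 40, 42, 37, 33]
t=6: [41, 32, 29, 27, 33, 39]
t=7: [29, 40, 42, 40, 39, 31]
t=8: [41, 30, 27, 29, 32, 41]
t=9: [29, 42, 40, 42, 40, 29]
t=10: [41, 28, 29, 27, 30, 41]
t=11: [29, 40, 42, 40, 42, 29]
t=12: [41, 30, 27, 29, 28, 41]
t=13: [29, 42, 40, 42, 40, 29]

Answer: [41, 28, 29, 27, 30, 41]
Key observation: The state at step 9, [29, 42, 40, 42, 40, 29], reappears at step 13: the system is in a cycle of period 4 from step 9 on.  Therefore the state at step 3874 equals the state at step 9 + ((3874 - 9) mod 4) = 10, which is [41, 28, 29, 27, 30, 41].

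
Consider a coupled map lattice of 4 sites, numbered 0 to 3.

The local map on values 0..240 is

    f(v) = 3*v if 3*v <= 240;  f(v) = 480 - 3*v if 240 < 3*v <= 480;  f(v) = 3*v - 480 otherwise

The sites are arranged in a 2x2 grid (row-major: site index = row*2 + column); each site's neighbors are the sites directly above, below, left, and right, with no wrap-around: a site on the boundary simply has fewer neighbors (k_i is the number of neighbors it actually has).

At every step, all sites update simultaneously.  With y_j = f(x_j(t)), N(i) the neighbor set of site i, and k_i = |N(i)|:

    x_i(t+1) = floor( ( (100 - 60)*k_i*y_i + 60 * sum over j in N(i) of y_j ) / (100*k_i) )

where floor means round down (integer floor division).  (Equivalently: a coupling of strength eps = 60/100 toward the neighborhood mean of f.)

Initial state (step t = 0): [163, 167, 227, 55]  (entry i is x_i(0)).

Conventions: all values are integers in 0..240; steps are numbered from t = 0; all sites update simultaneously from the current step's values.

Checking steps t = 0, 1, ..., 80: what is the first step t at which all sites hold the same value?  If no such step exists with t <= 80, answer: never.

Answer: 40
Key observation: Synchronization is absorbing here: once all sites are equal they stay equal, and step 40 is the first all-equal step.

Derivation:
t=0: [163, 167, 227, 55]  (not all equal)
t=1: [70, 60, 132, 132]  (not all equal)
t=2: [163, 160, 121, 112]  (not all equal)
t=3: [38, 45, 92, 92]  (not all equal)
t=4: [147, 149, 177, 183]  (not all equal)
t=5: [40, 45, 52, 52]  (not all equal)
t=6: [135, 136, 145, 149]  (not all equal)
t=7: [65, 61, 50, 48]  (not all equal)
t=8: [177, 174, 161, 157]  (not all equal)
t=9: [33, 34, 19, 17]  (not all equal)
t=10: [87, 85, 67, 68]  (not all equal)
t=11: [215, 216, 207, 209]  (not all equal)
t=12: [158, 160, 150, 151]  (not all equal)
t=13: [11, 9, 21, 19]  (not all equal)
t=14: [40, 37, 52, 49]  (not all equal)
t=15: [128, 124, 142, 138]  (not all equal)
t=16: [87, 91, 70, 75]  (not all equal)
t=17: [212, 216, 217, 215]  (not all equal)
t=18: [164, 163, 164, 167]  (not all equal)
t=19: [11, 13, 14, 14]  (not all equal)
t=20: [37, 38, 39, 41]  (not all equal)
t=21: [113, 115, 117, 118]  (not all equal)
t=22: [135, 134, 131, 129]  (not all equal)
t=23: [79, 81, 85, 86]  (not all equal)
t=24: [233, 232, 227, 227]  (not all equal)
t=25: [212, 212, 206, 205]  (not all equal)
t=26: [150, 149, 142, 142]  (not all equal)
t=27: [38, 38, 46, 47]  (not all equal)
t=28: [121, 122, 131, 132]  (not all equal)
t=29: [107, 105, 95, 93]  (not all equal)
t=30: [171, 174, 186, 188]  (not all equal)
t=31: [49, 51, 66, 69]  (not all equal)
t=32: [164, 167, 185, 188]  (not all equal)
t=33: [33, 37, 58, 62]  (not all equal)
t=34: [125, 129, 155, 159]  (not all equal)
t=35: [74, 69, 38, 33]  (not all equal)
t=36: [185, 179, 141, 135]  (not all equal)
t=37: [64, 67, 67, 64]  (not all equal)
t=38: [197, 195, 195, 197]  (not all equal)
t=39: [107, 108, 108, 107]  (not all equal)
t=40: [157, 157, 157, 157]  (all equal)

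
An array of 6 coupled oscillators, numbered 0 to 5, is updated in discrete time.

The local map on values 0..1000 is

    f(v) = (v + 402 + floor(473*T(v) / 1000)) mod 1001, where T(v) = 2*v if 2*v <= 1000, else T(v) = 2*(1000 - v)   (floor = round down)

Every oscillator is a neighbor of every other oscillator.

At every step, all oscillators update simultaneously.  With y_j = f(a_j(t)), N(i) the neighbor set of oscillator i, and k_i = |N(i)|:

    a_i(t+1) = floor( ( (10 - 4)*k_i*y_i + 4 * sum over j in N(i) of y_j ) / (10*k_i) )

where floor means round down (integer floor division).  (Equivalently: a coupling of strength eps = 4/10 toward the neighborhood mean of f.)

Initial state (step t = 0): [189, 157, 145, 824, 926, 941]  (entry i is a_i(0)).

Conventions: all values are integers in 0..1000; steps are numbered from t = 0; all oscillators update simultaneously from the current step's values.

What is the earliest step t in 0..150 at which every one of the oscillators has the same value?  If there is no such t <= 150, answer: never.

Answer: 8
Key observation: Synchronization is absorbing here: once all oscillators are equal they stay equal, and step 8 is the first all-equal step.

Derivation:
t=0: [189, 157, 145, 824, 926, 941]  (not all equal)
t=1: [667, 635, 623, 470, 474, 474]  (not all equal)
t=2: [367, 366, 366, 332, 336, 336]  (not all equal)
t=3: [99, 98, 98, 64, 67, 67]  (not all equal)
t=4: [578, 577, 577, 542, 546, 546]  (not all equal)
t=5: [377, 377, 377, 376, 376, 376]  (not all equal)
t=6: [133, 133, 133, 132, 132, 132]  (not all equal)
t=7: [659, 659, 659, 658, 658, 658]  (not all equal)
t=8: [382, 382, 382, 382, 382, 382]  (all equal)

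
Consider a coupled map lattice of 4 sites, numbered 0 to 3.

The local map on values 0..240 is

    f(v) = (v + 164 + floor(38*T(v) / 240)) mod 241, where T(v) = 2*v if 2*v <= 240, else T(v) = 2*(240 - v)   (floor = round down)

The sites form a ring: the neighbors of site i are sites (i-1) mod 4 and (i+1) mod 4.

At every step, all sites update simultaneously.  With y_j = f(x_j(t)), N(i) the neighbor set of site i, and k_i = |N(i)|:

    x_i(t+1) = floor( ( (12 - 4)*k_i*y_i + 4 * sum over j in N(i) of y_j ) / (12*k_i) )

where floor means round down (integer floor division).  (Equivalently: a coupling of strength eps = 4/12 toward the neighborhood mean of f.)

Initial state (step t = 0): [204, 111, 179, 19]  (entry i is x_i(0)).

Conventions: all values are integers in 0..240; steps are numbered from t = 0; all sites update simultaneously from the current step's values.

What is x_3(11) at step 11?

Answer: x_3(11) = 87

Derivation:
t=0: [204, 111, 179, 19]
t=1: [135, 89, 123, 169]
t=2: [86, 55, 81, 105]
t=3: [73, 168, 68, 51]
t=4: [70, 80, 65, 159]
t=5: [32, 22, 27, 75]
t=6: [172, 195, 168, 81]
t=7: [104, 126, 102, 57]
t=8: [93, 76, 92, 178]
t=9: [53, 30, 53, 94]
t=10: [196, 213, 196, 108]
t=11: [122, 140, 122, 87]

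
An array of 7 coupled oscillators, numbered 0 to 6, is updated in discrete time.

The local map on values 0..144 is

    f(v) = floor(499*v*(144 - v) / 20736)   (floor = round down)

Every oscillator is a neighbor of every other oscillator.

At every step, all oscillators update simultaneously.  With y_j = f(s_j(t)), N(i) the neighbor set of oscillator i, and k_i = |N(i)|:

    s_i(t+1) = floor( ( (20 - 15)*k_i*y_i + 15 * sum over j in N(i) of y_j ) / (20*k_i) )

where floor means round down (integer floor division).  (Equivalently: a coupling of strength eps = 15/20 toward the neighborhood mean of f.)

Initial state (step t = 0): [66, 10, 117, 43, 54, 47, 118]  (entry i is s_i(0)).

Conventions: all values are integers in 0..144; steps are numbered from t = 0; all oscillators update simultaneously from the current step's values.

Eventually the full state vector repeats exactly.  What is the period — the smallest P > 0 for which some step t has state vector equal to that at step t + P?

Answer: 4
Key observation: The state at step 4, [123, 123, 123, 123, 123, 123, 123], reappears at step 8 — and no state repeats earlier — so the cycle the system enters has period 4.

Derivation:
t=0: [66, 10, 117, 43, 54, 47, 118]
t=1: [94, 83, 88, 92, 93, 92, 88]
t=2: [115, 116, 116, 116, 116, 116, 116]
t=3: [78, 78, 78, 78, 78, 78, 78]
t=4: [123, 123, 123, 123, 123, 123, 123]
t=5: [62, 62, 62, 62, 62, 62, 62]
t=6: [122, 122, 122, 122, 122, 122, 122]
t=7: [64, 64, 64, 64, 64, 64, 64]
t=8: [123, 123, 123, 123, 123, 123, 123]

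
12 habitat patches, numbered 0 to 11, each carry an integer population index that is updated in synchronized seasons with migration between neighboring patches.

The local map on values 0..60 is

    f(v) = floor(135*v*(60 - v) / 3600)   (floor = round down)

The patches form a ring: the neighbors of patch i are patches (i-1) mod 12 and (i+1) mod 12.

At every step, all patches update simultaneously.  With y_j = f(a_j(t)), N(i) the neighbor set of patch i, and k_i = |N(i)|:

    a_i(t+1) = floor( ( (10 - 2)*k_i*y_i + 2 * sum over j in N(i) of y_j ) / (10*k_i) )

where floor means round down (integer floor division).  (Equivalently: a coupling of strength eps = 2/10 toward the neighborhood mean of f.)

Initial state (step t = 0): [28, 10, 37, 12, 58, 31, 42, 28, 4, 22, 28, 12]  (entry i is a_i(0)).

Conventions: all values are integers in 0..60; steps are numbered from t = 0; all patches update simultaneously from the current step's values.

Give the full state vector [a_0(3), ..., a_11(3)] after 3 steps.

Simulating step by step:
t=0: [28, 10, 37, 12, 58, 31, 42, 28, 4, 22, 28, 12]
t=1: [30, 20, 28, 20, 8, 29, 29, 30, 12, 28, 31, 23]
t=2: [32, 30, 32, 28, 18, 31, 33, 31, 23, 31, 32, 31]
t=3: [33, 33, 33, 32, 29, 32, 33, 32, 31, 32, 33, 33]

Answer: [33, 33, 33, 32, 29, 32, 33, 32, 31, 32, 33, 33]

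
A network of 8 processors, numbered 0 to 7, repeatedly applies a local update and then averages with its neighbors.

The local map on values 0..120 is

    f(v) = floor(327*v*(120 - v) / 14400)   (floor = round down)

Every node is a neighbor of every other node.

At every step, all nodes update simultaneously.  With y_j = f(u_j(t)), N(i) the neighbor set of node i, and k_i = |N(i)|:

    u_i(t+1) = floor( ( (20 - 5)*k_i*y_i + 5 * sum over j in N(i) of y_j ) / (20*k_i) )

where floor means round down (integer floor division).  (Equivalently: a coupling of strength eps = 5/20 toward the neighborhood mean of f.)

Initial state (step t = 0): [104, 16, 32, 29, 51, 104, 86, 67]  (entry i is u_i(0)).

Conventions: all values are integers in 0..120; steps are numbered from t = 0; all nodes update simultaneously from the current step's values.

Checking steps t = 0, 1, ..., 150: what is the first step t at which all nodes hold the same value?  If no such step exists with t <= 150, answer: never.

Simulating step by step:
t=0: [104, 16, 32, 29, 51, 104, 86, 67]  (not all equal)
t=1: [42, 42, 61, 58, 72, 42, 63, 73]  (not all equal)
t=2: [75, 75, 80, 80, 77, 75, 80, 77]  (not all equal)
t=3: [75, 75, 72, 72, 74, 75, 72, 74]  (not all equal)
t=4: [76, 76, 77, 77, 77, 76, 77, 77]  (not all equal)
t=5: [75, 75, 75, 75, 75, 75, 75, 75]  (all equal)

Answer: 5
Key observation: Synchronization is absorbing here: once all nodes are equal they stay equal, and step 5 is the first all-equal step.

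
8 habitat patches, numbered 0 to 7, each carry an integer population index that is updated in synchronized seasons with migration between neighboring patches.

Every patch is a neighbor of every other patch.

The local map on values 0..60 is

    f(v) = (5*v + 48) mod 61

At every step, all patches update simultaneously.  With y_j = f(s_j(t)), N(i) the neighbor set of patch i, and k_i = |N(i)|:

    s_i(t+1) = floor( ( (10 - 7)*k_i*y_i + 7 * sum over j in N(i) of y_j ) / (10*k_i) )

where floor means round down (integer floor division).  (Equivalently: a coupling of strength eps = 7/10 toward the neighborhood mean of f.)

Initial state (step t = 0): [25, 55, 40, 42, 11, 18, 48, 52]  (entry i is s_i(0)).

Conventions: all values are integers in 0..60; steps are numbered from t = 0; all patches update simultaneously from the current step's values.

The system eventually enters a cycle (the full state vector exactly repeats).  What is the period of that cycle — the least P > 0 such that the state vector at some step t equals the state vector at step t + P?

Answer: 2
Key observation: The state at step 10, [31, 23, 21, 23, 29, 23, 30, 20], reappears at step 12 — and no state repeats earlier — so the cycle the system enters has period 2.

Derivation:
t=0: [25, 55, 40, 42, 11, 18, 48, 52]
t=1: [29, 22, 20, 22, 27, 22, 28, 19]
t=2: [19, 24, 22, 24, 17, 24, 18, 21]
t=3: [29, 34, 32, 34, 27, 34, 28, 31]
t=4: [18, 23, 21, 23, 16, 23, 17, 20]
t=5: [24, 29, 27, 29, 22, 29, 23, 26]
t=6: [30, 22, 20, 22, 28, 22, 29, 32]
t=7: [21, 26, 24, 26, 19, 26, 20, 23]
t=8: [39, 44, 42, 44, 37, 44, 38, 41]
t=9: [38, 30, 28, 30, 36, 30, 37, 27]
t=10: [31, 23, 21, 23, 29, 23, 30, 20]
t=11: [26, 30, 28, 30, 24, 30, 25, 27]
t=12: [31, 23, 21, 23, 29, 23, 30, 20]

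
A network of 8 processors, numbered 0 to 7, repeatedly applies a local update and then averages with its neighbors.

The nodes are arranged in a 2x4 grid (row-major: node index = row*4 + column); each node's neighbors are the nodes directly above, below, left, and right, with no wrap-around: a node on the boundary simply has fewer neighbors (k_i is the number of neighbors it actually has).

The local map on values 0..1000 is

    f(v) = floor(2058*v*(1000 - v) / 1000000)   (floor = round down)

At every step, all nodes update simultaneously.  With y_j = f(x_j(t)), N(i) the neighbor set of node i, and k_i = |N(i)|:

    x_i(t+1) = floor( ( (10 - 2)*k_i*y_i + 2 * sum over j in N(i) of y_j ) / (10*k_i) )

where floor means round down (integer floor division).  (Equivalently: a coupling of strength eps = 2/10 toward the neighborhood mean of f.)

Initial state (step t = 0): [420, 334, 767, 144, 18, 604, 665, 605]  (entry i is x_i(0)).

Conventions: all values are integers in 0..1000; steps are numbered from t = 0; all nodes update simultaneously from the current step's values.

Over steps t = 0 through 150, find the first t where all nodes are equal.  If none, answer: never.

Answer: 5
Key observation: Synchronization is absorbing here: once all nodes are equal they stay equal, and step 5 is the first all-equal step.

Derivation:
t=0: [420, 334, 767, 144, 18, 604, 665, 605]  (not all equal)
t=1: [450, 456, 371, 288, 128, 457, 456, 463]  (not all equal)
t=2: [481, 507, 480, 436, 285, 491, 508, 502]  (not all equal)
t=3: [503, 513, 512, 507, 437, 507, 513, 513]  (not all equal)
t=4: [513, 514, 514, 514, 507, 513, 514, 514]  (not all equal)
t=5: [514, 514, 514, 514, 514, 514, 514, 514]  (all equal)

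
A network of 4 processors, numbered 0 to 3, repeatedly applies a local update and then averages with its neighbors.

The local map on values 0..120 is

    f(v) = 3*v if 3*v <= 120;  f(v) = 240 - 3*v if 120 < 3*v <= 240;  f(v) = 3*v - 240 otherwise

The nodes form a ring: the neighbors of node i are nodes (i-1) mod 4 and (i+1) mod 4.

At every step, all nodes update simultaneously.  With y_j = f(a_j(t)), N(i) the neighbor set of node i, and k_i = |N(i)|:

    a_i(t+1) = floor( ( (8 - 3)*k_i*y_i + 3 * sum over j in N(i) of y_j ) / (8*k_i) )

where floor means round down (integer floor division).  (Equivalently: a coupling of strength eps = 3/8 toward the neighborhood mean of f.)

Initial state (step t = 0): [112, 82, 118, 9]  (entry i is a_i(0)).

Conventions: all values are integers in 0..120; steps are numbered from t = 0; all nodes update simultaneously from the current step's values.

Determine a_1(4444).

Simulating step by step:
t=0: [112, 82, 118, 9]
t=1: [66, 43, 77, 56]
t=2: [60, 78, 39, 54]
t=3: [53, 36, 88, 81]
t=4: [71, 87, 35, 21]
t=5: [32, 37, 81, 64]
t=6: [89, 87, 31, 48]
t=7: [38, 35, 80, 82]
t=8: [92, 87, 20, 25]
t=9: [40, 31, 55, 64]
t=10: [101, 94, 73, 66]
t=11: [55, 42, 28, 42]
t=12: [89, 101, 95, 101]
t=13: [40, 52, 51, 52]
t=14: [106, 91, 85, 91]
t=15: [61, 38, 21, 38]
t=16: [78, 93, 82, 93]
t=17: [18, 26, 18, 26]
t=18: [63, 69, 63, 69]
t=19: [44, 39, 44, 39]
t=20: [111, 113, 111, 113]
t=21: [95, 96, 95, 96]
t=22: [46, 46, 46, 46]
t=23: [102, 102, 102, 102]
t=24: [66, 66, 66, 66]
t=25: [42, 42, 42, 42]
t=26: [114, 114, 114, 114]
t=27: [102, 102, 102, 102]

Answer: a_1(4444) = 66
Key observation: The state at step 23, [102, 102, 102, 102], reappears at step 27: the system is in a cycle of period 4 from step 23 on.  Therefore the state at step 4444 equals the state at step 23 + ((4444 - 23) mod 4) = 24, which is [66, 66, 66, 66].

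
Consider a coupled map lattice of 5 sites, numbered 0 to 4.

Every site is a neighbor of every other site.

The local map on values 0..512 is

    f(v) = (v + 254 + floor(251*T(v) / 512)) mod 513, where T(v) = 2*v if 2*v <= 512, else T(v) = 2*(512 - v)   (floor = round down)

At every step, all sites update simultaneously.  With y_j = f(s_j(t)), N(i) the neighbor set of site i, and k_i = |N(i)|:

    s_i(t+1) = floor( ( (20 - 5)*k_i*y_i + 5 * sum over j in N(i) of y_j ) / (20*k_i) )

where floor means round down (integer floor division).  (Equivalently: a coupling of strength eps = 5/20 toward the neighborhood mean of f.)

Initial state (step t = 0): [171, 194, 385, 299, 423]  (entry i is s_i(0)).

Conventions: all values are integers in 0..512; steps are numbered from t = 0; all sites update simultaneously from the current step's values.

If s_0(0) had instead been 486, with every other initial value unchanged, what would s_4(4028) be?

Simulating step by step:
t=0: [486, 194, 385, 299, 423]
t=1: [243, 156, 242, 240, 242]
t=2: [210, 91, 209, 206, 209]
t=3: [172, 363, 171, 167, 171]
t=4: [90, 206, 89, 83, 89]
t=5: [413, 217, 411, 403, 411]
t=6: [245, 190, 245, 245, 245]
t=7: [219, 144, 219, 219, 219]
t=8: [164, 63, 164, 164, 164]
t=9: [84, 299, 84, 84, 84]
t=10: [409, 291, 409, 409, 409]
t=11: [249, 248, 249, 249, 249]
t=12: [233, 232, 233, 233, 233]
t=13: [201, 200, 201, 201, 201]
t=14: [138, 137, 138, 138, 138]
t=15: [13, 12, 13, 13, 13]
t=16: [278, 277, 278, 278, 278]
t=17: [248, 248, 248, 248, 248]
t=18: [232, 232, 232, 232, 232]
t=19: [200, 200, 200, 200, 200]
t=20: [137, 137, 137, 137, 137]
t=21: [12, 12, 12, 12, 12]
t=22: [277, 277, 277, 277, 277]
t=23: [248, 248, 248, 248, 248]

Answer: s_4(4028) = 137
Key observation: The state at step 17, [248, 248, 248, 248, 248], reappears at step 23: the system is in a cycle of period 6 from step 17 on.  Therefore the state at step 4028 equals the state at step 17 + ((4028 - 17) mod 6) = 20, which is [137, 137, 137, 137, 137].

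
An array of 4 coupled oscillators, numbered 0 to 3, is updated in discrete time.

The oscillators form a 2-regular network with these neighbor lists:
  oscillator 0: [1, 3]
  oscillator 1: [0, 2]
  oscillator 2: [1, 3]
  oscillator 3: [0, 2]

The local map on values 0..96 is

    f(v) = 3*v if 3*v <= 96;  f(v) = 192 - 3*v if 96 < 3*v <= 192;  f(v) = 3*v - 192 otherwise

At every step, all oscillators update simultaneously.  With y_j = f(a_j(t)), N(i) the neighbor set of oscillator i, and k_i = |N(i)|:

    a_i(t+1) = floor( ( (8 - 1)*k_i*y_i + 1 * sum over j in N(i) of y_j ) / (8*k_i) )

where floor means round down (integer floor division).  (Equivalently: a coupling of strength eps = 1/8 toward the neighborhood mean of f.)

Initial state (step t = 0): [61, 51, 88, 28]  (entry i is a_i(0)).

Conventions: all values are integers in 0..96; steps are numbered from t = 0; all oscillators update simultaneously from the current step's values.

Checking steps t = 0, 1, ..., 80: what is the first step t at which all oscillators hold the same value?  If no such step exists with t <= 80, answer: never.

Answer: 37
Key observation: Synchronization is absorbing here: once all oscillators are equal they stay equal, and step 37 is the first all-equal step.

Derivation:
t=0: [61, 51, 88, 28]  (not all equal)
t=1: [15, 39, 70, 78]  (not all equal)
t=2: [46, 69, 23, 40]  (not all equal)
t=3: [52, 20, 65, 70]  (not all equal)
t=4: [36, 54, 7, 18]  (not all equal)
t=5: [78, 32, 23, 53]  (not all equal)
t=6: [44, 90, 68, 35]  (not all equal)
t=7: [62, 72, 20, 80]  (not all equal)
t=8: [9, 25, 57, 46]  (not all equal)
t=9: [31, 68, 26, 50]  (not all equal)
t=10: [84, 21, 71, 47]  (not all equal)
t=11: [59, 60, 25, 49]  (not all equal)
t=12: [16, 16, 69, 45]  (not all equal)
t=13: [48, 45, 19, 53]  (not all equal)
t=14: [47, 56, 55, 35]  (not all equal)
t=15: [51, 25, 30, 81]  (not all equal)
t=16: [42, 73, 86, 52]  (not all equal)
t=17: [61, 31, 61, 39]  (not all equal)
t=18: [18, 82, 18, 66]  (not all equal)
t=19: [51, 54, 51, 12]  (not all equal)
t=20: [38, 31, 38, 36]  (not all equal)
t=21: [79, 91, 79, 83]  (not all equal)
t=22: [48, 76, 48, 55]  (not all equal)
t=23: [45, 37, 45, 29]  (not all equal)
t=24: [60, 78, 60, 83]  (not all equal)
t=25: [16, 38, 16, 51]  (not all equal)
t=26: [49, 74, 49, 40]  (not all equal)
t=27: [45, 31, 45, 68]  (not all equal)
t=28: [56, 88, 56, 17]  (not all equal)
t=29: [28, 66, 28, 47]  (not all equal)
t=30: [77, 15, 77, 55]  (not all equal)
t=31: [38, 44, 38, 28]  (not all equal)
t=32: [77, 62, 77, 83]  (not all equal)
t=33: [38, 10, 38, 54]  (not all equal)
t=34: [72, 36, 72, 36]  (not all equal)
t=35: [31, 76, 31, 76]  (not all equal)
t=36: [85, 43, 85, 43]  (not all equal)
t=37: [63, 63, 63, 63]  (all equal)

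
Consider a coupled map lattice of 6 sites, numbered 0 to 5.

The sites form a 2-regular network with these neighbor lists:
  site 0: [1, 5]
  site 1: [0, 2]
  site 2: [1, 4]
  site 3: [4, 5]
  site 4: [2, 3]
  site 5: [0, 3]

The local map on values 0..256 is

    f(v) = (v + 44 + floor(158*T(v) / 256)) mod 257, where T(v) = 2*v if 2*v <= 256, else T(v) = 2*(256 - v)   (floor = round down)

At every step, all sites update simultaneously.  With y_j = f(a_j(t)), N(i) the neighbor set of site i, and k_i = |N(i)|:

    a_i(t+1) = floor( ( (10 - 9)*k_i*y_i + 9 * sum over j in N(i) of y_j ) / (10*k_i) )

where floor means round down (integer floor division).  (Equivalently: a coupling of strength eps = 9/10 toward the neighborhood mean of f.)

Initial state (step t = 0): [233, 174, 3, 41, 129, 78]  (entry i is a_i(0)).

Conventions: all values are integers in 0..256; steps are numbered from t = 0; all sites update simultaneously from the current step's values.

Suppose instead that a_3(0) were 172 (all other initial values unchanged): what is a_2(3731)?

Answer: a_2(3731) = 69
Key observation: The state at step 11, [141, 61, 69, 141, 61, 77], reappears at step 15: the system is in a cycle of period 4 from step 11 on.  Therefore the state at step 3731 equals the state at step 11 + ((3731 - 11) mod 4) = 11, which is [141, 61, 69, 141, 61, 77].

Derivation:
t=0: [233, 174, 3, 172, 129, 78]
t=1: [130, 50, 65, 136, 57, 71]
t=2: [167, 132, 165, 174, 134, 84]
t=3: [142, 64, 70, 142, 63, 79]
t=4: [190, 139, 186, 188, 139, 84]
t=5: [141, 59, 68, 141, 59, 75]
t=6: [180, 136, 177, 180, 136, 83]
t=7: [141, 61, 70, 141, 61, 76]
t=8: [183, 139, 182, 183, 139, 83]
t=9: [140, 61, 69, 140, 61, 76]
t=10: [183, 138, 181, 183, 138, 84]
t=11: [141, 61, 69, 141, 61, 77]
t=12: [185, 138, 181, 185, 138, 83]
t=13: [140, 60, 69, 140, 60, 76]
t=14: [182, 138, 180, 182, 138, 84]
t=15: [141, 61, 69, 141, 61, 77]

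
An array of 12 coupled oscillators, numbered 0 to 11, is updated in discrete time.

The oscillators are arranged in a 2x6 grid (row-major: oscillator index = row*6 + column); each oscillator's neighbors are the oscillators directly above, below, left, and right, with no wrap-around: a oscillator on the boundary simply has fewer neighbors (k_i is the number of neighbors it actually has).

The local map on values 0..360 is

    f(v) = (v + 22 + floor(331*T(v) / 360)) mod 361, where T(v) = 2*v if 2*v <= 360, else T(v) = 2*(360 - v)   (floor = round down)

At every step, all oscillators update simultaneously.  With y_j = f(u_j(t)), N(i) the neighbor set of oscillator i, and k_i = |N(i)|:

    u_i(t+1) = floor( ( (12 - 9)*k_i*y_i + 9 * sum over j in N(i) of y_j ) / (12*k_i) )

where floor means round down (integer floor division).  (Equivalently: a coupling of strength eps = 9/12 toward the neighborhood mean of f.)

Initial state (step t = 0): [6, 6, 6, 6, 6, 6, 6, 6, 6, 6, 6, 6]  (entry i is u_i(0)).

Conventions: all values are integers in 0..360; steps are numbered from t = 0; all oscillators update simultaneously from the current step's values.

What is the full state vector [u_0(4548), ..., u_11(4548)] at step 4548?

Answer: [163, 163, 163, 163, 163, 163, 163, 163, 163, 163, 163, 163]
Key observation: The state at step 39, [50, 50, 50, 50, 50, 50, 50, 50, 50, 50, 50, 50], reappears at step 43: the system is in a cycle of period 4 from step 39 on.  Therefore the state at step 4548 equals the state at step 39 + ((4548 - 39) mod 4) = 40, which is [163, 163, 163, 163, 163, 163, 163, 163, 163, 163, 163, 163].

Derivation:
t=0: [6, 6, 6, 6, 6, 6, 6, 6, 6, 6, 6, 6]
t=1: [39, 39, 39, 39, 39, 39, 39, 39, 39, 39, 39, 39]
t=2: [132, 132, 132, 132, 132, 132, 132, 132, 132, 132, 132, 132]
t=3: [35, 35, 35, 35, 35, 35, 35, 35, 35, 35, 35, 35]
t=4: [121, 121, 121, 121, 121, 121, 121, 121, 121, 121, 121, 121]
t=5: [4, 4, 4, 4, 4, 4, 4, 4, 4, 4, 4, 4]
t=6: [33, 33, 33, 33, 33, 33, 33, 33, 33, 33, 33, 33]
t=7: [115, 115, 115, 115, 115, 115, 115, 115, 115, 115, 115, 115]
t=8: [348, 348, 348, 348, 348, 348, 348, 348, 348, 348, 348, 348]
t=9: [31, 31, 31, 31, 31, 31, 31, 31, 31, 31, 31, 31]
t=10: [110, 110, 110, 110, 110, 110, 110, 110, 110, 110, 110, 110]
t=11: [334, 334, 334, 334, 334, 334, 334, 334, 334, 334, 334, 334]
t=12: [42, 42, 42, 42, 42, 42, 42, 42, 42, 42, 42, 42]
t=13: [141, 141, 141, 141, 141, 141, 141, 141, 141, 141, 141, 141]
t=14: [61, 61, 61, 61, 61, 61, 61, 61, 61, 61, 61, 61]
t=15: [195, 195, 195, 195, 195, 195, 195, 195, 195, 195, 195, 195]
t=16: [159, 159, 159, 159, 159, 159, 159, 159, 159, 159, 159, 159]
t=17: [112, 112, 112, 112, 112, 112, 112, 112, 112, 112, 112, 112]
t=18: [339, 339, 339, 339, 339, 339, 339, 339, 339, 339, 339, 339]
t=19: [38, 38, 38, 38, 38, 38, 38, 38, 38, 38, 38, 38]
t=20: [129, 129, 129, 129, 129, 129, 129, 129, 129, 129, 129, 129]
t=21: [27, 27, 27, 27, 27, 27, 27, 27, 27, 27, 27, 27]
t=22: [98, 98, 98, 98, 98, 98, 98, 98, 98, 98, 98, 98]
t=23: [300, 300, 300, 300, 300, 300, 300, 300, 300, 300, 300, 300]
t=24: [71, 71, 71, 71, 71, 71, 71, 71, 71, 71, 71, 71]
t=25: [223, 223, 223, 223, 223, 223, 223, 223, 223, 223, 223, 223]
t=26: [135, 135, 135, 135, 135, 135, 135, 135, 135, 135, 135, 135]
t=27: [44, 44, 44, 44, 44, 44, 44, 44, 44, 44, 44, 44]
t=28: [146, 146, 146, 146, 146, 146, 146, 146, 146, 146, 146, 146]
t=29: [75, 75, 75, 75, 75, 75, 75, 75, 75, 75, 75, 75]
t=30: [234, 234, 234, 234, 234, 234, 234, 234, 234, 234, 234, 234]
t=31: [126, 126, 126, 126, 126, 126, 126, 126, 126, 126, 126, 126]
t=32: [18, 18, 18, 18, 18, 18, 18, 18, 18, 18, 18, 18]
t=33: [73, 73, 73, 73, 73, 73, 73, 73, 73, 73, 73, 73]
t=34: [229, 229, 229, 229, 229, 229, 229, 229, 229, 229, 229, 229]
t=35: [130, 130, 130, 130, 130, 130, 130, 130, 130, 130, 130, 130]
t=36: [30, 30, 30, 30, 30, 30, 30, 30, 30, 30, 30, 30]
t=37: [107, 107, 107, 107, 107, 107, 107, 107, 107, 107, 107, 107]
t=38: [325, 325, 325, 325, 325, 325, 325, 325, 325, 325, 325, 325]
t=39: [50, 50, 50, 50, 50, 50, 50, 50, 50, 50, 50, 50]
t=40: [163, 163, 163, 163, 163, 163, 163, 163, 163, 163, 163, 163]
t=41: [123, 123, 123, 123, 123, 123, 123, 123, 123, 123, 123, 123]
t=42: [10, 10, 10, 10, 10, 10, 10, 10, 10, 10, 10, 10]
t=43: [50, 50, 50, 50, 50, 50, 50, 50, 50, 50, 50, 50]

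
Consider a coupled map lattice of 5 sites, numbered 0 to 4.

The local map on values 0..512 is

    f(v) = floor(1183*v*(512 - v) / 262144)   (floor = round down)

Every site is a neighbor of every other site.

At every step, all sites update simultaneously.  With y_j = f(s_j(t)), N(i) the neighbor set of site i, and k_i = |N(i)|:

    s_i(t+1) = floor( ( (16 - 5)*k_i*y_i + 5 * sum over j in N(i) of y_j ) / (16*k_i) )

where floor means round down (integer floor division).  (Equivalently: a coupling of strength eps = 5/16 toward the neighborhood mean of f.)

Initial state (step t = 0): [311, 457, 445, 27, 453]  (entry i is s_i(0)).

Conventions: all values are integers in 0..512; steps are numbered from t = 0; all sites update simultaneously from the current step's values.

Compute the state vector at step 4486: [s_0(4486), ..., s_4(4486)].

Answer: [290, 290, 290, 290, 290]
Key observation: The state at step 5, [290, 290, 290, 290, 290], reappears at step 6: the system is in a cycle of period 1 from step 5 on.  Therefore the state at step 4486 equals the state at step 5 + ((4486 - 5) mod 1) = 5, which is [290, 290, 290, 290, 290].

Derivation:
t=0: [311, 457, 445, 27, 453]
t=1: [227, 124, 136, 91, 128]
t=2: [265, 220, 228, 193, 223]
t=3: [292, 288, 290, 281, 289]
t=4: [289, 290, 290, 291, 290]
t=5: [290, 290, 290, 290, 290]
t=6: [290, 290, 290, 290, 290]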